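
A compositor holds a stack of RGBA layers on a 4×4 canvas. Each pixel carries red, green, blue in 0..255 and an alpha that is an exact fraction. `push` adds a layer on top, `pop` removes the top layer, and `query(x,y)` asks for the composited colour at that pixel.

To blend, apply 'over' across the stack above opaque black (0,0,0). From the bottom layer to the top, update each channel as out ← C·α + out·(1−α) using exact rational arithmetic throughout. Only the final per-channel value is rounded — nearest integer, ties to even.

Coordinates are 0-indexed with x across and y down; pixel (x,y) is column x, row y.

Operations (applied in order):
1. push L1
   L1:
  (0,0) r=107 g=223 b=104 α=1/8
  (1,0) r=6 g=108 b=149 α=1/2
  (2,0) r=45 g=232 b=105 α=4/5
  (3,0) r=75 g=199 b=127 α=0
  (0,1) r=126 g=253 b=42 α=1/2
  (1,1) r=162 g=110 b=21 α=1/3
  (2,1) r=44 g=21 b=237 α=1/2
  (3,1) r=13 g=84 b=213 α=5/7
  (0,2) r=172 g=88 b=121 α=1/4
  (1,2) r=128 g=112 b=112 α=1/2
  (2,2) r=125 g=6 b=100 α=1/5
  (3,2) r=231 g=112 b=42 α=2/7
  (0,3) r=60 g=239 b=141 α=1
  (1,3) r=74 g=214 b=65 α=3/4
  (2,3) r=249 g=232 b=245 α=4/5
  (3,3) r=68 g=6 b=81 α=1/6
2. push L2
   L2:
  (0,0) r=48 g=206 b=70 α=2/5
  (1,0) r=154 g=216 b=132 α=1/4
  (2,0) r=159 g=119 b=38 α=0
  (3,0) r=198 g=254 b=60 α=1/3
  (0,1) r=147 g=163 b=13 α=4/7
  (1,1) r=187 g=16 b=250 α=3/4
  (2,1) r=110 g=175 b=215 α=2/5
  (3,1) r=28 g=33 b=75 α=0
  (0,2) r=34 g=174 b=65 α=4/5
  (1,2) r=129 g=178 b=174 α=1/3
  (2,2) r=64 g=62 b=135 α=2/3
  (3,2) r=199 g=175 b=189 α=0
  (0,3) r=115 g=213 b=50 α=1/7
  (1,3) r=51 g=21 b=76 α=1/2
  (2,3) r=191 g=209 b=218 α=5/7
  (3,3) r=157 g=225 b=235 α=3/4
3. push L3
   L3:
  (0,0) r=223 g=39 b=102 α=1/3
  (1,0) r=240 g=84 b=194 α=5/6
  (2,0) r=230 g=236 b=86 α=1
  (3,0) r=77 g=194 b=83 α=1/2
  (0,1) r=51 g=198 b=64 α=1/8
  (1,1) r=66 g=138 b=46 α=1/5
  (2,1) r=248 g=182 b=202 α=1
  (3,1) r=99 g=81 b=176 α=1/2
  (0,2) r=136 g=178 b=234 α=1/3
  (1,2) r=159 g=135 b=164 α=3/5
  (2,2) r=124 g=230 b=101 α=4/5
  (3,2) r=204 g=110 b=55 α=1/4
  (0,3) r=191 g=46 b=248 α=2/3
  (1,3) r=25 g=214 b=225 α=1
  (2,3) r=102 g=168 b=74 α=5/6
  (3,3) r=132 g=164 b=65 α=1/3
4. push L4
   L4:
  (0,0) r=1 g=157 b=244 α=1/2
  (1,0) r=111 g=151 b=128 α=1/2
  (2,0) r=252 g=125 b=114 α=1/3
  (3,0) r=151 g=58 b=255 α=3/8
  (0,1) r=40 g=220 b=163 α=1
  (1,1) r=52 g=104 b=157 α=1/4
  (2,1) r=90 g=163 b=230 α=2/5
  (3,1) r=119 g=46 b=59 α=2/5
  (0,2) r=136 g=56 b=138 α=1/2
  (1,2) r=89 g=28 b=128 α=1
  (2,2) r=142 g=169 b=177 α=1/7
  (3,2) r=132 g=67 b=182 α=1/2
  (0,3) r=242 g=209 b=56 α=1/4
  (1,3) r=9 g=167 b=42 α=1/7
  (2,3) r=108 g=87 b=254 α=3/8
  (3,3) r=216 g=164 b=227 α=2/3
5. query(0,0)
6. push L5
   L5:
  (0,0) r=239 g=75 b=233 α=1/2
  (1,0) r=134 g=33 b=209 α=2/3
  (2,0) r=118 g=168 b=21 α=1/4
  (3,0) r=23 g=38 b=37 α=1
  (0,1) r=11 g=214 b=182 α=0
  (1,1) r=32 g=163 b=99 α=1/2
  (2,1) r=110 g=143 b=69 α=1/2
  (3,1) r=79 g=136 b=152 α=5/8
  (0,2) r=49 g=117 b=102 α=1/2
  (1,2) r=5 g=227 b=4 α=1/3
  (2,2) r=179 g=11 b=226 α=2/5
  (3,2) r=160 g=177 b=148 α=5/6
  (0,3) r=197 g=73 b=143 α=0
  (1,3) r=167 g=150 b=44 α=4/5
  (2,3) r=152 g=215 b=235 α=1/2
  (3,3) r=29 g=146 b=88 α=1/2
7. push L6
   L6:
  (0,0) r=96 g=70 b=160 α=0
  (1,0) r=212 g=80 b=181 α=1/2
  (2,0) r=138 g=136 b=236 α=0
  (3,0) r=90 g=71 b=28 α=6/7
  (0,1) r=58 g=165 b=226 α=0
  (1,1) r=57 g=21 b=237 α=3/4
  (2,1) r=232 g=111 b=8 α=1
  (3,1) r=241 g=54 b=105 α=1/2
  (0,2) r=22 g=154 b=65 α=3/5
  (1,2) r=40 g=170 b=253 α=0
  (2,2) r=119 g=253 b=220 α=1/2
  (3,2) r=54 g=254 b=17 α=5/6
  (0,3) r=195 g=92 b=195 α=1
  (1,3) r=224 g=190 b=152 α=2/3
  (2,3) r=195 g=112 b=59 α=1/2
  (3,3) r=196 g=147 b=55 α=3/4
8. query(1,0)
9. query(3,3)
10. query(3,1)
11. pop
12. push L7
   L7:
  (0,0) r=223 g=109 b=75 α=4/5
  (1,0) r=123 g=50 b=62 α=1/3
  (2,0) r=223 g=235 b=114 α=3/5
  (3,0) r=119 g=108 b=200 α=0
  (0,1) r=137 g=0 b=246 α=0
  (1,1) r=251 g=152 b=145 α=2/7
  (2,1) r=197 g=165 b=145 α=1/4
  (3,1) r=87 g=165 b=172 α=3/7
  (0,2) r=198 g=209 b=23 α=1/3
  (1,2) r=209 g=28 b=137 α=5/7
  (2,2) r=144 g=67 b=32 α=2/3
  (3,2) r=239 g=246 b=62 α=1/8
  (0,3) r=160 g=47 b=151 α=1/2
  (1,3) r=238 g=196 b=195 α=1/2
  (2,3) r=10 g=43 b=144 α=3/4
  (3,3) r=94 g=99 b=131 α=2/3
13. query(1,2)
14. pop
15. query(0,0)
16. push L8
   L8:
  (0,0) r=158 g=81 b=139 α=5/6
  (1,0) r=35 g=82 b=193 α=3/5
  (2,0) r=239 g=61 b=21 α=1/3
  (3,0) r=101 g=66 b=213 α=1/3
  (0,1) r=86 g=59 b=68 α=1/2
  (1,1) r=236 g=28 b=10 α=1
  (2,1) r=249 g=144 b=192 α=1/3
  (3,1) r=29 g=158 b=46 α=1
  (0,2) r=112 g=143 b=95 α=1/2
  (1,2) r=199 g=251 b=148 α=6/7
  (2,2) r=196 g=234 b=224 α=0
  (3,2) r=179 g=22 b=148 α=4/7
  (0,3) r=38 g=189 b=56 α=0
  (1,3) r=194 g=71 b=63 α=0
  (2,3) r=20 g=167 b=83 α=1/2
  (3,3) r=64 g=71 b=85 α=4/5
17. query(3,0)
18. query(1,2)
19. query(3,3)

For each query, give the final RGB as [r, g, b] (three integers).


(0,0) stack=L1,L2,L3,L4; from [0,0,0]:
+L1 (α=1/8) → [107/8, 223/8, 13]
+L2 (α=2/5) → [1089/40, 793/8, 179/5]
+L3 (α=1/3) → [5549/60, 949/12, 868/15]
+L4 (α=1/2) → [5609/120, 2833/24, 2264/15]
rounded: [47, 118, 151]

at x=1,y=0 over L1,L2,L3,L4,L5,L6:
after L1 α=1/2: [3, 54, 149/2]
after L2 α=1/4: [163/4, 189/2, 711/8]
after L3 α=5/6: [4963/24, 343/4, 8471/48]
after L4 α=1/2: [7627/48, 947/8, 14615/96]
after L5 α=2/3: [20491/144, 1475/24, 54743/288]
after L6 α=1/2: [51019/288, 3395/48, 106871/576]
→ [177, 71, 186]

(3,3) stack=L1,L2,L3,L4,L5,L6; from [0,0,0]:
+L1 (α=1/6) → [34/3, 1, 27/2]
+L2 (α=3/4) → [1447/12, 169, 1437/8]
+L3 (α=1/3) → [2239/18, 502/3, 1697/12]
+L4 (α=2/3) → [10015/54, 1486/9, 7145/36]
+L5 (α=1/2) → [11581/108, 1400/9, 10313/72]
+L6 (α=3/4) → [75085/432, 5369/36, 22193/288]
→ [174, 149, 77]

(3,1) stack=L1,L2,L3,L4,L5,L6; from [0,0,0]:
after L1 α=5/7: [65/7, 60, 1065/7]
after L2 α=0: [65/7, 60, 1065/7]
after L3 α=1/2: [379/7, 141/2, 2297/14]
after L4 α=2/5: [2803/35, 607/10, 8543/70]
after L5 α=5/8: [11117/140, 8621/80, 78829/560]
after L6 α=1/2: [44857/280, 12941/160, 137629/1120]
→ [160, 81, 123]

query (1,2) [L1,L2,L3,L4,L5,L7] — begin 0,0,0
L1 α=1/2: [64, 56, 56]
L2 α=1/3: [257/3, 290/3, 286/3]
L3 α=3/5: [389/3, 359/3, 2048/15]
L4 α=1: [89, 28, 128]
L5 α=1/3: [61, 283/3, 260/3]
L7 α=5/7: [1167/7, 986/21, 2575/21]
→ [167, 47, 123]

query (0,0) [L1,L2,L3,L4,L5] — begin 0,0,0
+L1 (α=1/8) → [107/8, 223/8, 13]
+L2 (α=2/5) → [1089/40, 793/8, 179/5]
+L3 (α=1/3) → [5549/60, 949/12, 868/15]
+L4 (α=1/2) → [5609/120, 2833/24, 2264/15]
+L5 (α=1/2) → [34289/240, 4633/48, 5759/30]
→ [143, 97, 192]

(3,0) stack=L1,L2,L3,L4,L5,L8; from [0,0,0]:
+L1 (α=0) → [0, 0, 0]
+L2 (α=1/3) → [66, 254/3, 20]
+L3 (α=1/2) → [143/2, 418/3, 103/2]
+L4 (α=3/8) → [1621/16, 653/6, 2045/16]
+L5 (α=1) → [23, 38, 37]
+L8 (α=1/3) → [49, 142/3, 287/3]
= [49, 47, 96]

at x=1,y=2 over L1,L2,L3,L4,L5,L8:
after L1 α=1/2: [64, 56, 56]
after L2 α=1/3: [257/3, 290/3, 286/3]
after L3 α=3/5: [389/3, 359/3, 2048/15]
after L4 α=1: [89, 28, 128]
after L5 α=1/3: [61, 283/3, 260/3]
after L8 α=6/7: [1255/7, 4801/21, 2924/21]
= [179, 229, 139]

query (3,3) [L1,L2,L3,L4,L5,L8] — begin 0,0,0
L1 α=1/6: [34/3, 1, 27/2]
L2 α=3/4: [1447/12, 169, 1437/8]
L3 α=1/3: [2239/18, 502/3, 1697/12]
L4 α=2/3: [10015/54, 1486/9, 7145/36]
L5 α=1/2: [11581/108, 1400/9, 10313/72]
L8 α=4/5: [39229/540, 3956/45, 34793/360]
= [73, 88, 97]


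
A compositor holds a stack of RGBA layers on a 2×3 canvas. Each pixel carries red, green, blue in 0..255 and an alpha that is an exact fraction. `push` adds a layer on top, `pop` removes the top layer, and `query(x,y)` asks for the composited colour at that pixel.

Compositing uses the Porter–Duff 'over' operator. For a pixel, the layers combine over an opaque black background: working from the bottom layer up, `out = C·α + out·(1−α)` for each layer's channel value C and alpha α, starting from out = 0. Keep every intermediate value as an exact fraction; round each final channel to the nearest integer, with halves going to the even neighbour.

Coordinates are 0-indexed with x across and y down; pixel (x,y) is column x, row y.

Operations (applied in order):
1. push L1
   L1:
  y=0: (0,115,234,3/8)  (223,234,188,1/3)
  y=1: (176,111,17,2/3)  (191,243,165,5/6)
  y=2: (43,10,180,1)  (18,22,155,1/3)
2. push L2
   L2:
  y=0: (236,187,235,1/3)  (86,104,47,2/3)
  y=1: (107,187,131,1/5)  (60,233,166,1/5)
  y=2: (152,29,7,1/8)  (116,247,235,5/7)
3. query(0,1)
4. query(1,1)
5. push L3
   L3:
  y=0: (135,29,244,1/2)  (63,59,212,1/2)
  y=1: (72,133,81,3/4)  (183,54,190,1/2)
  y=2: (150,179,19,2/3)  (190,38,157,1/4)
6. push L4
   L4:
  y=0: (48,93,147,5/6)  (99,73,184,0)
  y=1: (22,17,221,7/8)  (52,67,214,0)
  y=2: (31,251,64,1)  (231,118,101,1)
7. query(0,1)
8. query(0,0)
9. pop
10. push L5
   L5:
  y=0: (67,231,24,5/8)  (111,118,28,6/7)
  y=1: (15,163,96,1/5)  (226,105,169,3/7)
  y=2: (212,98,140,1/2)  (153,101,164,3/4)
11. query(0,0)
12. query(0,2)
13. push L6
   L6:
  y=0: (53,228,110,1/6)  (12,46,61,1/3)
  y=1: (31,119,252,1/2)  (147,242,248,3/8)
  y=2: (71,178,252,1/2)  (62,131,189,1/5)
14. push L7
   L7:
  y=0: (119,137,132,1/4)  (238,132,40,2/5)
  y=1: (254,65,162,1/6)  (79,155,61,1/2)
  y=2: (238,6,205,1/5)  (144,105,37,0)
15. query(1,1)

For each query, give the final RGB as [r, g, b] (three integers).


(0,1) stack=L1,L2; from [0,0,0]:
after L1 α=2/3: [352/3, 74, 34/3]
after L2 α=1/5: [1729/15, 483/5, 529/15]
= [115, 97, 35]

at x=1,y=1 over L1,L2:
+L1 (α=5/6) → [955/6, 405/2, 275/2]
+L2 (α=1/5) → [418/3, 1043/5, 716/5]
rounded: [139, 209, 143]

(0,1) stack=L1,L2,L3,L4; from [0,0,0]:
L1 α=2/3: [352/3, 74, 34/3]
L2 α=1/5: [1729/15, 483/5, 529/15]
L3 α=3/4: [4969/60, 1239/10, 2087/30]
L4 α=7/8: [14209/480, 2429/80, 48497/240]
rounded: [30, 30, 202]

query (0,0) [L1,L2,L3,L4] — begin 0,0,0
L1 α=3/8: [0, 345/8, 351/4]
L2 α=1/3: [236/3, 1093/12, 821/6]
L3 α=1/2: [641/6, 1441/24, 2285/12]
L4 α=5/6: [2081/36, 12601/144, 11105/72]
→ [58, 88, 154]

(0,0) stack=L1,L2,L3,L5; from [0,0,0]:
after L1 α=3/8: [0, 345/8, 351/4]
after L2 α=1/3: [236/3, 1093/12, 821/6]
after L3 α=1/2: [641/6, 1441/24, 2285/12]
after L5 α=5/8: [1311/16, 10681/64, 2765/32]
rounded: [82, 167, 86]

query (0,2) [L1,L2,L3,L5] — begin 0,0,0
L1 α=1: [43, 10, 180]
L2 α=1/8: [453/8, 99/8, 1267/8]
L3 α=2/3: [951/8, 2963/24, 1571/24]
L5 α=1/2: [2647/16, 5315/48, 4931/48]
rounded: [165, 111, 103]

at x=1,y=1 over L1,L2,L3,L5,L6,L7:
+L1 (α=5/6) → [955/6, 405/2, 275/2]
+L2 (α=1/5) → [418/3, 1043/5, 716/5]
+L3 (α=1/2) → [967/6, 1313/10, 833/5]
+L5 (α=3/7) → [3968/21, 4201/35, 5867/35]
+L6 (α=3/8) → [29101/168, 9283/56, 11075/56]
+L7 (α=1/2) → [42373/336, 17963/112, 14491/112]
→ [126, 160, 129]


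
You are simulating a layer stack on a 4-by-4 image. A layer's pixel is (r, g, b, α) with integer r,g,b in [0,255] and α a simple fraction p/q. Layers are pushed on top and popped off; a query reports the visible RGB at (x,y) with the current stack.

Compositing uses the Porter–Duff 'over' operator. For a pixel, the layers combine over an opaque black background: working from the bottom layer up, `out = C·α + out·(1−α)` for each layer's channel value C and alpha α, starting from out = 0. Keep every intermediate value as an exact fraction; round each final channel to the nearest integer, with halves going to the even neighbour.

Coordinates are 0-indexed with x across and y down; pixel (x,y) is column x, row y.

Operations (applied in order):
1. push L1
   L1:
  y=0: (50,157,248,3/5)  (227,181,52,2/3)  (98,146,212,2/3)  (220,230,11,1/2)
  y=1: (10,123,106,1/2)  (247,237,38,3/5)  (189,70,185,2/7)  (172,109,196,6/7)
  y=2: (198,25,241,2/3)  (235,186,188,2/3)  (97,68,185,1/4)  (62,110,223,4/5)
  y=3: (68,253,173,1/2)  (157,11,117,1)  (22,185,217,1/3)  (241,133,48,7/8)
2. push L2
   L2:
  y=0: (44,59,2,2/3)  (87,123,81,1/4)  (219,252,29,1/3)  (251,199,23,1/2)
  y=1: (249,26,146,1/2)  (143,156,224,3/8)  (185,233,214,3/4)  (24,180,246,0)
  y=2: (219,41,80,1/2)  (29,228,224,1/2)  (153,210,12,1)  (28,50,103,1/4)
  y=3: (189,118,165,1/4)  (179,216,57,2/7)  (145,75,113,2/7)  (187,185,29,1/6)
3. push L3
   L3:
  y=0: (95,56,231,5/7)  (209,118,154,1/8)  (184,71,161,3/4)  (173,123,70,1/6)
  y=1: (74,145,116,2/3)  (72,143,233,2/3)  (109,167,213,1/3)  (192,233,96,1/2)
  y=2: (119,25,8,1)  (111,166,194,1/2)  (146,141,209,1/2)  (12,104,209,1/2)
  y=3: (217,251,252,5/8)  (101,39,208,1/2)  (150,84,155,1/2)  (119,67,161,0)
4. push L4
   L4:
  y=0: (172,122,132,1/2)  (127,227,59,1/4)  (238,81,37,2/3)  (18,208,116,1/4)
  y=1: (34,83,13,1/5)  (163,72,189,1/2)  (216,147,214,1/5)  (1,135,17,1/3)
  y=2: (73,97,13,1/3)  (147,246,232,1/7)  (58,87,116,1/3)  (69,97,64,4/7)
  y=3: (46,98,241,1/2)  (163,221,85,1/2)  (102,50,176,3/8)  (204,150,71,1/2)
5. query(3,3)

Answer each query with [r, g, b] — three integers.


query (3,3) [L1,L2,L3,L4] — begin 0,0,0
after L1 α=7/8: [1687/8, 931/8, 42]
after L2 α=1/6: [9931/48, 2045/16, 239/6]
after L3 α=0: [9931/48, 2045/16, 239/6]
after L4 α=1/2: [19723/96, 4445/32, 665/12]
→ [205, 139, 55]


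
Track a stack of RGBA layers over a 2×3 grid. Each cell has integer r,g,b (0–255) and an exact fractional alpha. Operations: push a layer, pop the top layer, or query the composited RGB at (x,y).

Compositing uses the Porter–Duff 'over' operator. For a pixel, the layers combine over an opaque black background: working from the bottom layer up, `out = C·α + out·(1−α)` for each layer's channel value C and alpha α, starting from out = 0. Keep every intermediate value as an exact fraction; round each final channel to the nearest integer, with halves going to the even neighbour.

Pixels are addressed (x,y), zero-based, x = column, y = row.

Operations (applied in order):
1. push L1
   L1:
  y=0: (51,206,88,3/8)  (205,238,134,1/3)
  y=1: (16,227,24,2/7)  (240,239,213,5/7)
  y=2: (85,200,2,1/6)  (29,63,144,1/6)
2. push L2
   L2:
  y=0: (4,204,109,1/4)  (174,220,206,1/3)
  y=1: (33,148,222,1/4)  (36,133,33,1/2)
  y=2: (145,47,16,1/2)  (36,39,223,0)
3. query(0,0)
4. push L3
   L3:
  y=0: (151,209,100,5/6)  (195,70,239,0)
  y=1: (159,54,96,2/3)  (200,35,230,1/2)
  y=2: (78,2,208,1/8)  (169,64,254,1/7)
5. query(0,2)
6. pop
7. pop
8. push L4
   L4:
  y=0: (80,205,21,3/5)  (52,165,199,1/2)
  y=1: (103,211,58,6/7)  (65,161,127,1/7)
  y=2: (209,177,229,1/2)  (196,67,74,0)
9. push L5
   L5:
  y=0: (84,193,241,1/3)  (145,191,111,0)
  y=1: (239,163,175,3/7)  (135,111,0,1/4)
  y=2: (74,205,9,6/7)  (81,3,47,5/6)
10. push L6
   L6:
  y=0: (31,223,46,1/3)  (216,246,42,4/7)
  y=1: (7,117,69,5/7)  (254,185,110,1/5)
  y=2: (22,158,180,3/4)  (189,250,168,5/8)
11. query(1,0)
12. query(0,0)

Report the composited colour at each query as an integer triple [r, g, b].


query (0,0) [L1,L2] — begin 0,0,0
after L1 α=3/8: [153/8, 309/4, 33]
after L2 α=1/4: [491/32, 1743/16, 52]
= [15, 109, 52]

at x=0,y=2 over L1,L2,L3:
L1 α=1/6: [85/6, 100/3, 1/3]
L2 α=1/2: [955/12, 241/6, 49/6]
L3 α=1/8: [7621/96, 1699/48, 1591/48]
rounded: [79, 35, 33]

at x=1,y=0 over L1,L4,L5,L6:
after L1 α=1/3: [205/3, 238/3, 134/3]
after L4 α=1/2: [361/6, 733/6, 731/6]
after L5 α=0: [361/6, 733/6, 731/6]
after L6 α=4/7: [2089/14, 2701/14, 1067/14]
→ [149, 193, 76]

query (0,0) [L1,L4,L5,L6] — begin 0,0,0
L1 α=3/8: [153/8, 309/4, 33]
L4 α=3/5: [1113/20, 1539/10, 129/5]
L5 α=1/3: [651/10, 2504/15, 1463/15]
L6 α=1/3: [806/15, 8353/45, 3616/45]
= [54, 186, 80]


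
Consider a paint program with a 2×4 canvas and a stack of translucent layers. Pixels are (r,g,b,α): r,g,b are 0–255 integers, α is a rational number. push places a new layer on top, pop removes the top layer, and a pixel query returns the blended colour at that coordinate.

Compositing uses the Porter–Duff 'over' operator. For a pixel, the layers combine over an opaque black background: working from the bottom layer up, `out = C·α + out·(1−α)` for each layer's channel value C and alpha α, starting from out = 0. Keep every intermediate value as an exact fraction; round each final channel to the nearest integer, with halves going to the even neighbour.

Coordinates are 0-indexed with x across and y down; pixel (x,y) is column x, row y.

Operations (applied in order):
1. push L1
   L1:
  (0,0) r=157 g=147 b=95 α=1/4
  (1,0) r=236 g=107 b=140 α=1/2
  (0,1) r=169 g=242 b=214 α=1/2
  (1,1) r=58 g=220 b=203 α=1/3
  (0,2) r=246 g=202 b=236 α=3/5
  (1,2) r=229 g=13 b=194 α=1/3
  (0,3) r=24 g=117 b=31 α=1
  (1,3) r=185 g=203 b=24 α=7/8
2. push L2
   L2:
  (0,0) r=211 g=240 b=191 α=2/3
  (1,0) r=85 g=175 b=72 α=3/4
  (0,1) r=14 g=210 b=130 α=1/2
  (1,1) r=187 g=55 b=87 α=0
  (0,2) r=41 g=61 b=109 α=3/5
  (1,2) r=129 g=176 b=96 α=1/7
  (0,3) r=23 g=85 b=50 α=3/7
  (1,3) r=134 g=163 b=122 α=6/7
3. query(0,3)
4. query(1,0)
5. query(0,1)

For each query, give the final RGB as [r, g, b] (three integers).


query (0,3) [L1,L2] — begin 0,0,0
after L1 α=1: [24, 117, 31]
after L2 α=3/7: [165/7, 723/7, 274/7]
= [24, 103, 39]

at x=1,y=0 over L1,L2:
+L1 (α=1/2) → [118, 107/2, 70]
+L2 (α=3/4) → [373/4, 1157/8, 143/2]
= [93, 145, 72]

(0,1) stack=L1,L2; from [0,0,0]:
+L1 (α=1/2) → [169/2, 121, 107]
+L2 (α=1/2) → [197/4, 331/2, 237/2]
rounded: [49, 166, 118]


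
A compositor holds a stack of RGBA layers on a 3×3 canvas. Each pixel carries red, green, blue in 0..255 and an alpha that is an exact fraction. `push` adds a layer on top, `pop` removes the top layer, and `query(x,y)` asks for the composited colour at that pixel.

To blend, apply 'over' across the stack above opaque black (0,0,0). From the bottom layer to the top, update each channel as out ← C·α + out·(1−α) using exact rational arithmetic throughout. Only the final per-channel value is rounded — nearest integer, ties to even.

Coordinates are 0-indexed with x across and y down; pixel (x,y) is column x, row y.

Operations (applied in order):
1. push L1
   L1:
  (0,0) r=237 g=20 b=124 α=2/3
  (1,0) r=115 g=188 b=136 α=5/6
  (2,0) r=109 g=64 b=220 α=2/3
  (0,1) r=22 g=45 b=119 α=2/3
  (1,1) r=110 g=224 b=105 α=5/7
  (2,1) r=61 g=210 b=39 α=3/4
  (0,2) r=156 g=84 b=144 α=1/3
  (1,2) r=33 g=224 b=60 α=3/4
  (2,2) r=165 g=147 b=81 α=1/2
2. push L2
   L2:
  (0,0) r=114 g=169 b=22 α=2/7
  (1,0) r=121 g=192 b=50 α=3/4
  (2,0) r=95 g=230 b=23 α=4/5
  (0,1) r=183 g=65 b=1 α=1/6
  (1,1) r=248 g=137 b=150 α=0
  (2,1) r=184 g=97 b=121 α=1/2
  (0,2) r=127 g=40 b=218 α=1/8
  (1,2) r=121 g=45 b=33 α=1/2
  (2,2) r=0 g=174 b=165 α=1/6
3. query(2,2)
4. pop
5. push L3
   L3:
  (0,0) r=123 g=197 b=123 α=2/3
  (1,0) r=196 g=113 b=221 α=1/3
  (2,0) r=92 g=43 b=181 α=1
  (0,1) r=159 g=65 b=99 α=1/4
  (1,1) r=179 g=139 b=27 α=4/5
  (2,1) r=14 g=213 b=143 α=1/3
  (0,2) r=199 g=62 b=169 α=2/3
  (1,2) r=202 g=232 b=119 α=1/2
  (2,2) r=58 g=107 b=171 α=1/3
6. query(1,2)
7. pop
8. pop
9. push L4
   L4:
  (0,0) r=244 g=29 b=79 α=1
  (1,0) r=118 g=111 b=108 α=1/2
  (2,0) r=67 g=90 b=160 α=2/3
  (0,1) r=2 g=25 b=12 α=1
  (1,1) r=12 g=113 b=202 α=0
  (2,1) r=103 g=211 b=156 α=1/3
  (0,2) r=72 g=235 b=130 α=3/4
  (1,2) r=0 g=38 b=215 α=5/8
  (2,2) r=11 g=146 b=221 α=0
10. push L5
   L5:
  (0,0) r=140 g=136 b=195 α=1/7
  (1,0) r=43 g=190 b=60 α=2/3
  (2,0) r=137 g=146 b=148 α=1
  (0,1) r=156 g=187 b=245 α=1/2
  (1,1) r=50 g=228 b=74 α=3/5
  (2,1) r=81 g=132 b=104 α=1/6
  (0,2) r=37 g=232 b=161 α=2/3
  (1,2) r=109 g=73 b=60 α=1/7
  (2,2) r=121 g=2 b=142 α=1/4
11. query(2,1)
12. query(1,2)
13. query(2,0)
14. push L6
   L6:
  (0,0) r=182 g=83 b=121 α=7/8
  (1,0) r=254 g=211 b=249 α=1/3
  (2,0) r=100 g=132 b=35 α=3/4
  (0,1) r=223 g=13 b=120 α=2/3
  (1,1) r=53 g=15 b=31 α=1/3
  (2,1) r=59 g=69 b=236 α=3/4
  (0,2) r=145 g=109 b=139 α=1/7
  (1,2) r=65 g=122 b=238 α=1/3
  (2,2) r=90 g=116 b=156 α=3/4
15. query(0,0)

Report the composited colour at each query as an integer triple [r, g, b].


at x=2,y=2 over L1,L2:
after L1 α=1/2: [165/2, 147/2, 81/2]
after L2 α=1/6: [275/4, 361/4, 245/4]
→ [69, 90, 61]

query (1,2) [L1,L3] — begin 0,0,0
after L1 α=3/4: [99/4, 168, 45]
after L3 α=1/2: [907/8, 200, 82]
= [113, 200, 82]

at x=2,y=1 over L4,L5:
+L4 (α=1/3) → [103/3, 211/3, 52]
+L5 (α=1/6) → [379/9, 1451/18, 182/3]
= [42, 81, 61]

query (1,2) [L4,L5] — begin 0,0,0
L4 α=5/8: [0, 95/4, 1075/8]
L5 α=1/7: [109/7, 431/14, 495/4]
= [16, 31, 124]

at x=2,y=0 over L4,L5:
+L4 (α=2/3) → [134/3, 60, 320/3]
+L5 (α=1) → [137, 146, 148]
rounded: [137, 146, 148]

query (0,0) [L4,L5,L6] — begin 0,0,0
after L4 α=1: [244, 29, 79]
after L5 α=1/7: [1604/7, 310/7, 669/7]
after L6 α=7/8: [5261/28, 4377/56, 3299/28]
→ [188, 78, 118]


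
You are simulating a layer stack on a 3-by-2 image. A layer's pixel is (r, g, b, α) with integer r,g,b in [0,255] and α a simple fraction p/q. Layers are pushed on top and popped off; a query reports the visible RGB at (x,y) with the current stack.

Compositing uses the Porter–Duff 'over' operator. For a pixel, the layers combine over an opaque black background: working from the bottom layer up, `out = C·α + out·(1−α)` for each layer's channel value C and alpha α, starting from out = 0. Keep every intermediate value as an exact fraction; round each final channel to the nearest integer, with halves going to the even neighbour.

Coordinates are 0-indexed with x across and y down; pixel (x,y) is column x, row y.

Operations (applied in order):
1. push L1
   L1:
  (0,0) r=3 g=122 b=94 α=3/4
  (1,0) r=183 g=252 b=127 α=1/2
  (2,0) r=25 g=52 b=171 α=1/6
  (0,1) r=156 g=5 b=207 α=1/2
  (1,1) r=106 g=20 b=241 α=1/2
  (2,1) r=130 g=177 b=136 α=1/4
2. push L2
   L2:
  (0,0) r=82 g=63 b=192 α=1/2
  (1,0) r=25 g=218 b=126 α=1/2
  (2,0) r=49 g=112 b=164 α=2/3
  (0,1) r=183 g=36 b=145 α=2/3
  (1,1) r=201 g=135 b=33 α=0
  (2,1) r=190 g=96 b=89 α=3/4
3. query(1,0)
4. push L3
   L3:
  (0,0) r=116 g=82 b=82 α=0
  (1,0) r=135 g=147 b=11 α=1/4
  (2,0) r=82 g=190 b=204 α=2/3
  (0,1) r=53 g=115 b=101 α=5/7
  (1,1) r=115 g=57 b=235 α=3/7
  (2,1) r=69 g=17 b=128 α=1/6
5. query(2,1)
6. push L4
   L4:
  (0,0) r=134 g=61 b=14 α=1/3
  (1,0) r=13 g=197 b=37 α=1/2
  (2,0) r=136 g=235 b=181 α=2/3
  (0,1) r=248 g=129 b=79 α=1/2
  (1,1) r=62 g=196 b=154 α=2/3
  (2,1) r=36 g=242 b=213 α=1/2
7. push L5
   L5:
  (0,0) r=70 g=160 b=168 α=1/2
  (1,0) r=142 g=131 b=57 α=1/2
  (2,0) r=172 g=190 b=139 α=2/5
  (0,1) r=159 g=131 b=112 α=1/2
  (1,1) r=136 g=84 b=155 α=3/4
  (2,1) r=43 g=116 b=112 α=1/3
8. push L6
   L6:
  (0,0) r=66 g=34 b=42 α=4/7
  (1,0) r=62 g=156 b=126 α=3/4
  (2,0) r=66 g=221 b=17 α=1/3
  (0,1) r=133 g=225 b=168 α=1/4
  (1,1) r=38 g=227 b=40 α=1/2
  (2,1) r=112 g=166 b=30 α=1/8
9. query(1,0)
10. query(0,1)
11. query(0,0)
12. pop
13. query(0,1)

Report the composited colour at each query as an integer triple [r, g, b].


(1,0) stack=L1,L2; from [0,0,0]:
L1 α=1/2: [183/2, 126, 127/2]
L2 α=1/2: [233/4, 172, 379/4]
= [58, 172, 95]

at x=2,y=1 over L1,L2,L3:
+L1 (α=1/4) → [65/2, 177/4, 34]
+L2 (α=3/4) → [1205/8, 1329/16, 301/4]
+L3 (α=1/6) → [6577/48, 6917/96, 2017/24]
rounded: [137, 72, 84]

at x=1,y=0 over L1,L2,L3,L4,L5,L6:
L1 α=1/2: [183/2, 126, 127/2]
L2 α=1/2: [233/4, 172, 379/4]
L3 α=1/4: [1239/16, 663/4, 1181/16]
L4 α=1/2: [1447/32, 1451/8, 1773/32]
L5 α=1/2: [5991/64, 2499/16, 3597/64]
L6 α=3/4: [17895/256, 9987/64, 27789/256]
rounded: [70, 156, 109]

query (0,1) [L1,L2,L3,L4,L5,L6] — begin 0,0,0
after L1 α=1/2: [78, 5/2, 207/2]
after L2 α=2/3: [148, 149/6, 787/6]
after L3 α=5/7: [561/7, 1874/21, 2302/21]
after L4 α=1/2: [2297/14, 4583/42, 3961/42]
after L5 α=1/2: [4523/28, 10085/84, 8665/84]
after L6 α=1/4: [17293/112, 16385/112, 13369/112]
rounded: [154, 146, 119]

at x=0,y=0 over L1,L2,L3,L4,L5,L6:
L1 α=3/4: [9/4, 183/2, 141/2]
L2 α=1/2: [337/8, 309/4, 525/4]
L3 α=0: [337/8, 309/4, 525/4]
L4 α=1/3: [291/4, 431/6, 553/6]
L5 α=1/2: [571/8, 1391/12, 1561/12]
L6 α=4/7: [3825/56, 1935/28, 319/4]
→ [68, 69, 80]

(0,1) stack=L1,L2,L3,L4,L5; from [0,0,0]:
after L1 α=1/2: [78, 5/2, 207/2]
after L2 α=2/3: [148, 149/6, 787/6]
after L3 α=5/7: [561/7, 1874/21, 2302/21]
after L4 α=1/2: [2297/14, 4583/42, 3961/42]
after L5 α=1/2: [4523/28, 10085/84, 8665/84]
rounded: [162, 120, 103]


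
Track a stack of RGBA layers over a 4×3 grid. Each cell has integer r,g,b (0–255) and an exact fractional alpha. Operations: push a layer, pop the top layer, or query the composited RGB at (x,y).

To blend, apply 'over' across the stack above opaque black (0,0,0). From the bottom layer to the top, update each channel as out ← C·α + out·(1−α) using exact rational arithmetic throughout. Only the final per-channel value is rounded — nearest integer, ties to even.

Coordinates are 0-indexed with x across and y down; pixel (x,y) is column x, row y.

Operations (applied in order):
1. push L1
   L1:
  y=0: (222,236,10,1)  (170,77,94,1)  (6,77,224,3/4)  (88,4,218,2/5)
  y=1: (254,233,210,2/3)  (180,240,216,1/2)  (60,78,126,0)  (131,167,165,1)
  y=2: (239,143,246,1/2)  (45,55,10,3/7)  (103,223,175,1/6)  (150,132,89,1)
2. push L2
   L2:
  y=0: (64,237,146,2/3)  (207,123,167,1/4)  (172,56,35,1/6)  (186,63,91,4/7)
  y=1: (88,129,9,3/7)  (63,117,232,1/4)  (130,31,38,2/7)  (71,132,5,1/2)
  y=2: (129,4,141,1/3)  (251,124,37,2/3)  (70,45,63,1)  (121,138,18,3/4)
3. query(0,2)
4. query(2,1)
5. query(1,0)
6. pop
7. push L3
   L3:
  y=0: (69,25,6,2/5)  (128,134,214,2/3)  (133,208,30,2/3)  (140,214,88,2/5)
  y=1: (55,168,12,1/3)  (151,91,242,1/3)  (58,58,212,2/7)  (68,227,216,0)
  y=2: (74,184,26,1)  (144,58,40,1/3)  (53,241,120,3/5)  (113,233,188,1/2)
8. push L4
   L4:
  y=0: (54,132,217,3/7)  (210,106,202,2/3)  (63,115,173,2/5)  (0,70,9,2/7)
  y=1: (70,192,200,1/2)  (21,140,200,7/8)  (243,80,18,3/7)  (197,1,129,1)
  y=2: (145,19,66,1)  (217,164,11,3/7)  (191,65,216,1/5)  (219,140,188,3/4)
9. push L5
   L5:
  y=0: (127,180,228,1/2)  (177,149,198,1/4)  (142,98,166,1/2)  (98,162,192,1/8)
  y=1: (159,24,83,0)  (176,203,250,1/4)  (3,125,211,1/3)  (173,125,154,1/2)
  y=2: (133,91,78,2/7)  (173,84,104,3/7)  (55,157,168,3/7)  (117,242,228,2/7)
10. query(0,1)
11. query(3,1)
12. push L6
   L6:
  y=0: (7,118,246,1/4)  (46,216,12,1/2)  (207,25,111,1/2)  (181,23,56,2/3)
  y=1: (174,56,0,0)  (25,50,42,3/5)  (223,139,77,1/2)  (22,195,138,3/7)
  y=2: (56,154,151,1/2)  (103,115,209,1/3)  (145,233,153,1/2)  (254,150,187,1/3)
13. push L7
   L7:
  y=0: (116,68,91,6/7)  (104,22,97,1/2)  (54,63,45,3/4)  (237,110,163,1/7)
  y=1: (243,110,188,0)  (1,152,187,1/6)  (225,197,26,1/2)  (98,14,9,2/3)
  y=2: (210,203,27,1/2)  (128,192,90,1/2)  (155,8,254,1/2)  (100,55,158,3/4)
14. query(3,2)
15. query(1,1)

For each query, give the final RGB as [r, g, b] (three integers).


query (0,2) [L1,L2] — begin 0,0,0
after L1 α=1/2: [239/2, 143/2, 123]
after L2 α=1/3: [368/3, 49, 129]
→ [123, 49, 129]

(2,1) stack=L1,L2; from [0,0,0]:
after L1 α=0: [0, 0, 0]
after L2 α=2/7: [260/7, 62/7, 76/7]
rounded: [37, 9, 11]

(1,0) stack=L1,L2; from [0,0,0]:
after L1 α=1: [170, 77, 94]
after L2 α=1/4: [717/4, 177/2, 449/4]
= [179, 88, 112]

at x=0,y=1 over L1,L3,L4,L5:
L1 α=2/3: [508/3, 466/3, 140]
L3 α=1/3: [1181/9, 1436/9, 292/3]
L4 α=1/2: [1811/18, 1582/9, 446/3]
L5 α=0: [1811/18, 1582/9, 446/3]
→ [101, 176, 149]

(3,1) stack=L1,L3,L4,L5; from [0,0,0]:
after L1 α=1: [131, 167, 165]
after L3 α=0: [131, 167, 165]
after L4 α=1: [197, 1, 129]
after L5 α=1/2: [185, 63, 283/2]
→ [185, 63, 142]

at x=3,y=2 over L1,L3,L4,L5,L6,L7:
+L1 (α=1) → [150, 132, 89]
+L3 (α=1/2) → [263/2, 365/2, 277/2]
+L4 (α=3/4) → [1577/8, 1205/8, 1405/8]
+L5 (α=2/7) → [9757/56, 9897/56, 10673/56]
+L6 (α=1/3) → [5623/28, 4699/28, 5303/28]
+L7 (α=3/4) → [14023/112, 9319/112, 18575/112]
rounded: [125, 83, 166]

query (1,1) [L1,L3,L4,L5,L6,L7] — begin 0,0,0
after L1 α=1/2: [90, 120, 108]
after L3 α=1/3: [331/3, 331/3, 458/3]
after L4 α=7/8: [193/6, 3271/24, 2329/12]
after L5 α=1/4: [545/8, 4895/32, 3329/16]
after L6 α=3/5: [169/4, 1459/16, 4337/40]
after L7 α=1/6: [283/8, 9727/96, 5833/48]
rounded: [35, 101, 122]


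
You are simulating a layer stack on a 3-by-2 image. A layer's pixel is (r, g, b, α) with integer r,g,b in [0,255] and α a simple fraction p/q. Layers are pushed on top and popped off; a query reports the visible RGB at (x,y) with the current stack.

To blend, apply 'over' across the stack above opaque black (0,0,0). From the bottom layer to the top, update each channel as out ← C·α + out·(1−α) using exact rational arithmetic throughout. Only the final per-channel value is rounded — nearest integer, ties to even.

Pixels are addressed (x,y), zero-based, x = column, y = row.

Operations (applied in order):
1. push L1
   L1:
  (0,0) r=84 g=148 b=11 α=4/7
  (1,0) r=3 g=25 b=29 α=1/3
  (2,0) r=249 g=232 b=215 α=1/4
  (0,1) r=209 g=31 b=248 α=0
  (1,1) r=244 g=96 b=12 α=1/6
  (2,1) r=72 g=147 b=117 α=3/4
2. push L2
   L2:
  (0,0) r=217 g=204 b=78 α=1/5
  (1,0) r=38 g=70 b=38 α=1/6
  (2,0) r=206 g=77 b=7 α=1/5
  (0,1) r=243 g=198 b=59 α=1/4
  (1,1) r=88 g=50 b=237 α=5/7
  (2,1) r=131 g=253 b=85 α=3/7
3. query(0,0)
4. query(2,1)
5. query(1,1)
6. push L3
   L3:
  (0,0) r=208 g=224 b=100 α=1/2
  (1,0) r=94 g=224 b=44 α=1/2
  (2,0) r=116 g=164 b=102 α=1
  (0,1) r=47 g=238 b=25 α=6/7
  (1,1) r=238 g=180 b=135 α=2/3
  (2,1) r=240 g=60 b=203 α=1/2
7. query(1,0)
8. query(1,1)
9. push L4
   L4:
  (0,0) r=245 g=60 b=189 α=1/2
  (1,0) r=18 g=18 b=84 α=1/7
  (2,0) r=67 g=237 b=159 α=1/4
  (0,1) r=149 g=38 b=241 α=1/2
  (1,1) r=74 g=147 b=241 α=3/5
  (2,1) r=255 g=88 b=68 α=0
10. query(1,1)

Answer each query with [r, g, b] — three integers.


at x=0,y=0 over L1,L2:
L1 α=4/7: [48, 592/7, 44/7]
L2 α=1/5: [409/5, 3796/35, 722/35]
→ [82, 108, 21]

at x=2,y=1 over L1,L2:
+L1 (α=3/4) → [54, 441/4, 351/4]
+L2 (α=3/7) → [87, 1200/7, 606/7]
= [87, 171, 87]

query (1,1) [L1,L2] — begin 0,0,0
L1 α=1/6: [122/3, 16, 2]
L2 α=5/7: [1564/21, 282/7, 1189/7]
= [74, 40, 170]

at x=1,y=0 over L1,L2,L3:
after L1 α=1/3: [1, 25/3, 29/3]
after L2 α=1/6: [43/6, 335/18, 259/18]
after L3 α=1/2: [607/12, 4367/36, 1051/36]
= [51, 121, 29]

(1,1) stack=L1,L2,L3; from [0,0,0]:
after L1 α=1/6: [122/3, 16, 2]
after L2 α=5/7: [1564/21, 282/7, 1189/7]
after L3 α=2/3: [11560/63, 934/7, 3079/21]
= [183, 133, 147]

query (1,1) [L1,L2,L3,L4] — begin 0,0,0
after L1 α=1/6: [122/3, 16, 2]
after L2 α=5/7: [1564/21, 282/7, 1189/7]
after L3 α=2/3: [11560/63, 934/7, 3079/21]
after L4 α=3/5: [37106/315, 991/7, 21341/105]
→ [118, 142, 203]


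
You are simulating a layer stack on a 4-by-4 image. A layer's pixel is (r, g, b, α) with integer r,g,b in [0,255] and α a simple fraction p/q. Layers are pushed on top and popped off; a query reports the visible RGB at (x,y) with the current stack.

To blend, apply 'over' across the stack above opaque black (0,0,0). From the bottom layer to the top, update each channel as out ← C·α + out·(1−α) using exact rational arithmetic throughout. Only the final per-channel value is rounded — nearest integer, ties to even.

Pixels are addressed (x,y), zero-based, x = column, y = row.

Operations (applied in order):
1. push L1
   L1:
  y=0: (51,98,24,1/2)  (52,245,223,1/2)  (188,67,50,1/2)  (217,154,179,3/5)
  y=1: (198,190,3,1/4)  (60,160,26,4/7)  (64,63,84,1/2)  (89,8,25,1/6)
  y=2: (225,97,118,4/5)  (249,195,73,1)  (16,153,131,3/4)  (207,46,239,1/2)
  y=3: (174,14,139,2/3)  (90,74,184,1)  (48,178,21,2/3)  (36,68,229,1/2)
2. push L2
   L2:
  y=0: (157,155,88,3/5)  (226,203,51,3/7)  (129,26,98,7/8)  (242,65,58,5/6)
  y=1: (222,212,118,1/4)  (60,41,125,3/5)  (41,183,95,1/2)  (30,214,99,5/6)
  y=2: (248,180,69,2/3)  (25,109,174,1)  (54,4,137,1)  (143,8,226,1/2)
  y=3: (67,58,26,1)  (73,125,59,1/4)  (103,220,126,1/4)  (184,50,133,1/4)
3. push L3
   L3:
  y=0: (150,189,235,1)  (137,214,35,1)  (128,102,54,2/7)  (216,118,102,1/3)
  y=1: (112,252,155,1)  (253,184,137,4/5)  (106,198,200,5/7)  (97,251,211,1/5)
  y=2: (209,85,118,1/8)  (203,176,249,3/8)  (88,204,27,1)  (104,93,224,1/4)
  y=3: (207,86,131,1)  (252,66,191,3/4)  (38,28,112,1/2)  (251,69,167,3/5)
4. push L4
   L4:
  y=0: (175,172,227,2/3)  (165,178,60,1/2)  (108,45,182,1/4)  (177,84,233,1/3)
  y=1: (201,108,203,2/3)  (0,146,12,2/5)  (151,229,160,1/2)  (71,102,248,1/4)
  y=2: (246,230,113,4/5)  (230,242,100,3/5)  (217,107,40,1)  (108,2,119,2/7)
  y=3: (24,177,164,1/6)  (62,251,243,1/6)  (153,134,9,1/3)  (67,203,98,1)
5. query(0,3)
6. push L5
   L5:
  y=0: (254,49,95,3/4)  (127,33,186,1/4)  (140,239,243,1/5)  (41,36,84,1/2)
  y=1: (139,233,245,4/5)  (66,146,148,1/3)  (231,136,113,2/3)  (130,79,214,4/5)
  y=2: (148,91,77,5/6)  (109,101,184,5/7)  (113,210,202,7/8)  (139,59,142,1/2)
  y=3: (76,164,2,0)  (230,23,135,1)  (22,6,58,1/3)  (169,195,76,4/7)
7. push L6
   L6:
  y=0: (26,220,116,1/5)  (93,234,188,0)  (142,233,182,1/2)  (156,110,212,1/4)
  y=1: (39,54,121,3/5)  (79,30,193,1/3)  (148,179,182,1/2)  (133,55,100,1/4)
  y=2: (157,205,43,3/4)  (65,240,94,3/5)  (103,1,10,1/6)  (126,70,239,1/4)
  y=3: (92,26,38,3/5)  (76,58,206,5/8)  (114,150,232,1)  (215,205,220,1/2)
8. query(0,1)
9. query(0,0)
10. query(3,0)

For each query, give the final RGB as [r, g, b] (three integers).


query (0,3) [L1,L2,L3,L4] — begin 0,0,0
L1 α=2/3: [116, 28/3, 278/3]
L2 α=1: [67, 58, 26]
L3 α=1: [207, 86, 131]
L4 α=1/6: [353/2, 607/6, 273/2]
= [176, 101, 136]

(0,1) stack=L1,L2,L3,L4,L5,L6; from [0,0,0]:
L1 α=1/4: [99/2, 95/2, 3/4]
L2 α=1/4: [741/8, 709/8, 481/16]
L3 α=1: [112, 252, 155]
L4 α=2/3: [514/3, 156, 187]
L5 α=4/5: [2182/15, 1088/5, 1167/5]
L6 α=3/5: [6119/75, 2986/25, 4149/25]
= [82, 119, 166]

query (0,0) [L1,L2,L3,L4,L5,L6] — begin 0,0,0
after L1 α=1/2: [51/2, 49, 12]
after L2 α=3/5: [522/5, 563/5, 288/5]
after L3 α=1: [150, 189, 235]
after L4 α=2/3: [500/3, 533/3, 689/3]
after L5 α=3/4: [1393/6, 487/6, 386/3]
after L6 α=1/5: [2864/15, 1634/15, 1892/15]
= [191, 109, 126]

at x=3,y=0 over L1,L2,L3,L4,L5,L6:
+L1 (α=3/5) → [651/5, 462/5, 537/5]
+L2 (α=5/6) → [6701/30, 2087/30, 1987/30]
+L3 (α=1/3) → [9941/45, 3857/45, 3517/45]
+L4 (α=1/3) → [27847/135, 11494/135, 17519/135]
+L5 (α=1/2) → [16691/135, 8177/135, 28859/270]
+L6 (α=1/4) → [23711/180, 13127/180, 47939/360]
→ [132, 73, 133]


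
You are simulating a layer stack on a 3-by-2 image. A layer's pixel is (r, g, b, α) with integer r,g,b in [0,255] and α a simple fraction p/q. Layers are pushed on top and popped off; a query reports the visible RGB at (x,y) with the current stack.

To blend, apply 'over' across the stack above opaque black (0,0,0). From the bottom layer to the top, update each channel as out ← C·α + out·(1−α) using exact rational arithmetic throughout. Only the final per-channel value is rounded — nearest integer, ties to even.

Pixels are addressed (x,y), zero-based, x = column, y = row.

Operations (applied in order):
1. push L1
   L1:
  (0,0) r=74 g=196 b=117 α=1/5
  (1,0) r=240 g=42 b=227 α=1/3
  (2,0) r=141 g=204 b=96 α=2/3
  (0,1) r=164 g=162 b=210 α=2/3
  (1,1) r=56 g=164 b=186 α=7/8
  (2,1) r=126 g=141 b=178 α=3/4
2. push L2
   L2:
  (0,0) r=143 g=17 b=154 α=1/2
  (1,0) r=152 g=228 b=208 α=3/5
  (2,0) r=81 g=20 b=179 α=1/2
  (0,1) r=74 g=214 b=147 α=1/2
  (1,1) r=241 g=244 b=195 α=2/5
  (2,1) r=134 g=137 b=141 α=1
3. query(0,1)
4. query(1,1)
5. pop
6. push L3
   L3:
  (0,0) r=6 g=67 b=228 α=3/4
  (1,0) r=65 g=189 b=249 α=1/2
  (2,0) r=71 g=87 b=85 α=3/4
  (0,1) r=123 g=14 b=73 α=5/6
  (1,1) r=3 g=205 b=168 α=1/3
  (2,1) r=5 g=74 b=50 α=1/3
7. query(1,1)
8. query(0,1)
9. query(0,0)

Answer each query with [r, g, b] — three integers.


(0,1) stack=L1,L2; from [0,0,0]:
L1 α=2/3: [328/3, 108, 140]
L2 α=1/2: [275/3, 161, 287/2]
rounded: [92, 161, 144]

at x=1,y=1 over L1,L2:
+L1 (α=7/8) → [49, 287/2, 651/4]
+L2 (α=2/5) → [629/5, 1837/10, 3513/20]
rounded: [126, 184, 176]

(1,1) stack=L1,L3; from [0,0,0]:
after L1 α=7/8: [49, 287/2, 651/4]
after L3 α=1/3: [101/3, 164, 329/2]
= [34, 164, 164]

(0,1) stack=L1,L3; from [0,0,0]:
+L1 (α=2/3) → [328/3, 108, 140]
+L3 (α=5/6) → [2173/18, 89/3, 505/6]
rounded: [121, 30, 84]

at x=0,y=0 over L1,L3:
after L1 α=1/5: [74/5, 196/5, 117/5]
after L3 α=3/4: [41/5, 1201/20, 3537/20]
→ [8, 60, 177]


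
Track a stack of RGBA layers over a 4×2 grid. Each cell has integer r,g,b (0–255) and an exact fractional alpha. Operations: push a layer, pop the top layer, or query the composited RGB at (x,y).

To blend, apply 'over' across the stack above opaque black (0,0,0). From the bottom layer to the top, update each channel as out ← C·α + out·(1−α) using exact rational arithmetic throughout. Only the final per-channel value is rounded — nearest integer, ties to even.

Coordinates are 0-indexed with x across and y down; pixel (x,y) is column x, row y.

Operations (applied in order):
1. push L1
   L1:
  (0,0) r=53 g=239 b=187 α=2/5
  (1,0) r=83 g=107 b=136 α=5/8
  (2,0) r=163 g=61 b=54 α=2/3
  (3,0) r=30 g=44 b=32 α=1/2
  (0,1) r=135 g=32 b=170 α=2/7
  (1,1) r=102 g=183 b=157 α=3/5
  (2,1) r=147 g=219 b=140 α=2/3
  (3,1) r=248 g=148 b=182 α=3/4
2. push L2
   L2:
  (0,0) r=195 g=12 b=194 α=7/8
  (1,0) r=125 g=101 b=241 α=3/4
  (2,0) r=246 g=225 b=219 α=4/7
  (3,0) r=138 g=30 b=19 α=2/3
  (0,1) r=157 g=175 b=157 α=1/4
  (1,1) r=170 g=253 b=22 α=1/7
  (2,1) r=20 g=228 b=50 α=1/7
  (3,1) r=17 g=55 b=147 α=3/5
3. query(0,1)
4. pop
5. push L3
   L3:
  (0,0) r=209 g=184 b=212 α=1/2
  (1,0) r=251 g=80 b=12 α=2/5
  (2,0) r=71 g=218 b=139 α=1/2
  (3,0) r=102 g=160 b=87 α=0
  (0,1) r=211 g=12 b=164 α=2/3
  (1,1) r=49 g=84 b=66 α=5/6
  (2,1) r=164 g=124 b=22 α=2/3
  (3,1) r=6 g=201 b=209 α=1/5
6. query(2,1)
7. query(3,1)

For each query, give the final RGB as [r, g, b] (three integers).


at x=0,y=1 over L1,L2:
L1 α=2/7: [270/7, 64/7, 340/7]
L2 α=1/4: [1909/28, 1417/28, 2119/28]
→ [68, 51, 76]

(2,1) stack=L1,L3; from [0,0,0]:
L1 α=2/3: [98, 146, 280/3]
L3 α=2/3: [142, 394/3, 412/9]
= [142, 131, 46]

at x=3,y=1 over L1,L3:
L1 α=3/4: [186, 111, 273/2]
L3 α=1/5: [150, 129, 151]
→ [150, 129, 151]


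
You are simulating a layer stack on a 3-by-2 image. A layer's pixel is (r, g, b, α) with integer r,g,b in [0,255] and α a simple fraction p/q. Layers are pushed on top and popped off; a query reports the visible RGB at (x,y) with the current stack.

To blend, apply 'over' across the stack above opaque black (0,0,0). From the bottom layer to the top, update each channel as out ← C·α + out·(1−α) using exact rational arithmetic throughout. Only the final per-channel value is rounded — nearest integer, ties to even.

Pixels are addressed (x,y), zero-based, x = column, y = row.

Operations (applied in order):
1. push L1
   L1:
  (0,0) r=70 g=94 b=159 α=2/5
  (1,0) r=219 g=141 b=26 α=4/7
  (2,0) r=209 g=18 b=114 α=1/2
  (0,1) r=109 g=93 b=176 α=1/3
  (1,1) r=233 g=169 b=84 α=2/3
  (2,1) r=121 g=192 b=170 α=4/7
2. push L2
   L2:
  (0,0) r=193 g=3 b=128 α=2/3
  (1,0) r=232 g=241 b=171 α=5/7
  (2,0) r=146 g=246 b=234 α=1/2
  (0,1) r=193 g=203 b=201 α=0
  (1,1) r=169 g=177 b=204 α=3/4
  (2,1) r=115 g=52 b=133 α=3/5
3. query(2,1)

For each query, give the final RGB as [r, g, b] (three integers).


(2,1) stack=L1,L2; from [0,0,0]:
+L1 (α=4/7) → [484/7, 768/7, 680/7]
+L2 (α=3/5) → [3383/35, 2628/35, 4153/35]
rounded: [97, 75, 119]


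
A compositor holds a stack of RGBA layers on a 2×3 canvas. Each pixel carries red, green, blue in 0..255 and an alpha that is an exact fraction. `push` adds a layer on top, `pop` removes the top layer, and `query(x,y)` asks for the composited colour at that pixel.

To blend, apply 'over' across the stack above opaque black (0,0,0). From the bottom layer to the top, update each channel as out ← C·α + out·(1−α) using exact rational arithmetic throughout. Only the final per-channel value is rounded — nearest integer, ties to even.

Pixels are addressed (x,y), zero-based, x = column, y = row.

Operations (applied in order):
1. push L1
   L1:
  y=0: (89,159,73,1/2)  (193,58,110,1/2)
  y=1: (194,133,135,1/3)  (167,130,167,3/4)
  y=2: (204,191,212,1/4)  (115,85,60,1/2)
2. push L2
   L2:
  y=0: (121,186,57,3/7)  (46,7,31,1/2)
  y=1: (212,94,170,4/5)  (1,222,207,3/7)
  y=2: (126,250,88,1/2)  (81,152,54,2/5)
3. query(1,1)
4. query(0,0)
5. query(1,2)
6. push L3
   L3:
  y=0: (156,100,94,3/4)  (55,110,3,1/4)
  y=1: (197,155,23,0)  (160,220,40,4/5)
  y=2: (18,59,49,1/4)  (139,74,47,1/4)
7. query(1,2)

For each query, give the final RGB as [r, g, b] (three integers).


(1,1) stack=L1,L2; from [0,0,0]:
+L1 (α=3/4) → [501/4, 195/2, 501/4]
+L2 (α=3/7) → [72, 1056/7, 1122/7]
= [72, 151, 160]

at x=0,y=0 over L1,L2:
+L1 (α=1/2) → [89/2, 159/2, 73/2]
+L2 (α=3/7) → [541/7, 876/7, 317/7]
→ [77, 125, 45]

(1,2) stack=L1,L2; from [0,0,0]:
after L1 α=1/2: [115/2, 85/2, 30]
after L2 α=2/5: [669/10, 863/10, 198/5]
rounded: [67, 86, 40]

query (1,2) [L1,L2,L3] — begin 0,0,0
+L1 (α=1/2) → [115/2, 85/2, 30]
+L2 (α=2/5) → [669/10, 863/10, 198/5]
+L3 (α=1/4) → [3397/40, 3329/40, 829/20]
= [85, 83, 41]
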